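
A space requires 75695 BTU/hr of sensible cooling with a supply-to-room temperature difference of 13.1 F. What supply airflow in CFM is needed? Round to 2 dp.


CFM = 75695 / (1.08 * 13.1) = 5350.23

5350.23 CFM


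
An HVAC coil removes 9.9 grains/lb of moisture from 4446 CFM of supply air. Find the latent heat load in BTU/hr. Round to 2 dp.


Q = 0.68 * 4446 * 9.9 = 29930.47 BTU/hr

29930.47 BTU/hr


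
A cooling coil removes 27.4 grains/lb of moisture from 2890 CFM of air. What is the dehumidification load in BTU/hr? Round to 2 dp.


Q = 0.68 * 2890 * 27.4 = 53846.48 BTU/hr

53846.48 BTU/hr


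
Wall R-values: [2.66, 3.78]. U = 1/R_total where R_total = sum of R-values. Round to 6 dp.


R_total = 2.66 + 3.78 = 6.44
U = 1/6.44 = 0.155280

0.155280


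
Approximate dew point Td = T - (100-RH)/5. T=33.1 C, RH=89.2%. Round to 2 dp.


Td = 33.1 - (100-89.2)/5 = 30.94 C

30.94 C


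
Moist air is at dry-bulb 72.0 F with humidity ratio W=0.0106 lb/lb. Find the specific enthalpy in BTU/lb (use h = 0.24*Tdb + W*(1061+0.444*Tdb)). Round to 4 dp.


h = 0.24*72.0 + 0.0106*(1061+0.444*72.0) = 28.8655 BTU/lb

28.8655 BTU/lb


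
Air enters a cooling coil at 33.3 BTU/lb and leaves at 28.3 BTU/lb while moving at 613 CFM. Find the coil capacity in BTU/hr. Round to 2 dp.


Q = 4.5 * 613 * (33.3 - 28.3) = 13792.50 BTU/hr

13792.50 BTU/hr


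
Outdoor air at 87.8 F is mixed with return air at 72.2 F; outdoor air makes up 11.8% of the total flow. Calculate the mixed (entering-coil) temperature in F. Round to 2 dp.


T_mix = 72.2 + (11.8/100)*(87.8-72.2) = 74.04 F

74.04 F


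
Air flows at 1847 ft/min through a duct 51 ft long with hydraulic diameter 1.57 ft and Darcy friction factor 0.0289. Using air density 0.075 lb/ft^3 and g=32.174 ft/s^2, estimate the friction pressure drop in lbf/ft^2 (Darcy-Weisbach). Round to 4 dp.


v_fps = 1847/60 = 30.7833 ft/s
dp = 0.0289*(51/1.57)*0.075*30.7833^2/(2*32.174) = 1.0369 lbf/ft^2

1.0369 lbf/ft^2


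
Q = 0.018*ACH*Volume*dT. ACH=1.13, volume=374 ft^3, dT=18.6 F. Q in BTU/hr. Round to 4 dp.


Q = 0.018 * 1.13 * 374 * 18.6 = 141.4932 BTU/hr

141.4932 BTU/hr


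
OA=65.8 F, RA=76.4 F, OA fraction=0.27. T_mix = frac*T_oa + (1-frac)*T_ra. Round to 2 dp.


T_mix = 0.27*65.8 + 0.73*76.4 = 73.54 F

73.54 F


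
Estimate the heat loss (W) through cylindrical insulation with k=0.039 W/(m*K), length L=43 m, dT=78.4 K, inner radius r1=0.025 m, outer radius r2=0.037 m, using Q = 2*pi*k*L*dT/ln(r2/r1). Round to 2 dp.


Q = 2*pi*0.039*43*78.4/ln(0.037/0.025) = 2107.15 W

2107.15 W


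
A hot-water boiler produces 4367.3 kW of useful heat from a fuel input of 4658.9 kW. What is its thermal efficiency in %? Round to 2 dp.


eta = (4367.3/4658.9)*100 = 93.74 %

93.74 %


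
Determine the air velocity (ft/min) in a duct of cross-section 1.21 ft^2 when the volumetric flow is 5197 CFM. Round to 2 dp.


V = 5197 / 1.21 = 4295.04 ft/min

4295.04 ft/min


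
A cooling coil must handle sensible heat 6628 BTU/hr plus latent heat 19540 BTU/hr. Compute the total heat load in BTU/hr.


Qt = 6628 + 19540 = 26168 BTU/hr

26168 BTU/hr


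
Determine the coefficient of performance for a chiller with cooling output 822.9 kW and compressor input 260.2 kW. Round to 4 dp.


COP = 822.9 / 260.2 = 3.1626

3.1626


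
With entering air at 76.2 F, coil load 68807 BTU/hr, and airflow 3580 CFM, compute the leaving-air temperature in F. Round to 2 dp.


dT = 68807/(1.08*3580) = 17.7961
T_leave = 76.2 - 17.7961 = 58.40 F

58.40 F


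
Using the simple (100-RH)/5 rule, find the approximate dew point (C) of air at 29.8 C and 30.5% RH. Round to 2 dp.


Td = 29.8 - (100-30.5)/5 = 15.90 C

15.90 C


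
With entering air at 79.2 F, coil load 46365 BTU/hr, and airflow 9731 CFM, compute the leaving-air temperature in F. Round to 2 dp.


dT = 46365/(1.08*9731) = 4.4117
T_leave = 79.2 - 4.4117 = 74.79 F

74.79 F


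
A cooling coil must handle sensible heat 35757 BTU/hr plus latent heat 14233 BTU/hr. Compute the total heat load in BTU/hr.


Qt = 35757 + 14233 = 49990 BTU/hr

49990 BTU/hr


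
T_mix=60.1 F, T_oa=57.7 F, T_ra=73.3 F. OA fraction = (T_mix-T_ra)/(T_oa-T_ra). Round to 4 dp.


frac = (60.1 - 73.3) / (57.7 - 73.3) = 0.8462

0.8462


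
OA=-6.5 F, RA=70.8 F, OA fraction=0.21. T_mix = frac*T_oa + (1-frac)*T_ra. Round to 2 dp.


T_mix = 0.21*(-6.5) + 0.79*70.8 = 54.57 F

54.57 F


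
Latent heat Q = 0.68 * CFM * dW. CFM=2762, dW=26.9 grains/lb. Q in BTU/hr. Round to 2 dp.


Q = 0.68 * 2762 * 26.9 = 50522.50 BTU/hr

50522.50 BTU/hr


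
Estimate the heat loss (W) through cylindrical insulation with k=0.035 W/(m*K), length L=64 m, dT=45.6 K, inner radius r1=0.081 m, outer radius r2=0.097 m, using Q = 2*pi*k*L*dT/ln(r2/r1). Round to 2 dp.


Q = 2*pi*0.035*64*45.6/ln(0.097/0.081) = 3560.32 W

3560.32 W


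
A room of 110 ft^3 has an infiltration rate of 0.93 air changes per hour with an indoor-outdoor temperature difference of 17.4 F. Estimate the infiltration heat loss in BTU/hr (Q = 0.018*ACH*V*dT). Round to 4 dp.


Q = 0.018 * 0.93 * 110 * 17.4 = 32.0404 BTU/hr

32.0404 BTU/hr


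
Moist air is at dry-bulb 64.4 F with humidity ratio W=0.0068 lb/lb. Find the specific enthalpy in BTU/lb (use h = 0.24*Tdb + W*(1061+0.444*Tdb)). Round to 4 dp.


h = 0.24*64.4 + 0.0068*(1061+0.444*64.4) = 22.8652 BTU/lb

22.8652 BTU/lb


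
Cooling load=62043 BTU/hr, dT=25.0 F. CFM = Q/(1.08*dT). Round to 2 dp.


CFM = 62043 / (1.08 * 25.0) = 2297.89

2297.89 CFM


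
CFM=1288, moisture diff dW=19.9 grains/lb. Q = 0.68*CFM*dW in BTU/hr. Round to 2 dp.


Q = 0.68 * 1288 * 19.9 = 17429.22 BTU/hr

17429.22 BTU/hr


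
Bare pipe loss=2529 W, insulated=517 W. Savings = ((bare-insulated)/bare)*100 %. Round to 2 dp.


Savings = ((2529-517)/2529)*100 = 79.56 %

79.56 %


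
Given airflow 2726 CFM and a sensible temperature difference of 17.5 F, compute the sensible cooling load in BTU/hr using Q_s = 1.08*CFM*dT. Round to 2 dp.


Q = 1.08 * 2726 * 17.5 = 51521.40 BTU/hr

51521.40 BTU/hr


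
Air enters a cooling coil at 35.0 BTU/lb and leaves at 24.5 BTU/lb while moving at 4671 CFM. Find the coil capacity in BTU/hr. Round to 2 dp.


Q = 4.5 * 4671 * (35.0 - 24.5) = 220704.75 BTU/hr

220704.75 BTU/hr


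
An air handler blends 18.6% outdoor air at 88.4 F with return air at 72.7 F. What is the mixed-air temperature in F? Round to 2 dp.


T_mix = 72.7 + (18.6/100)*(88.4-72.7) = 75.62 F

75.62 F


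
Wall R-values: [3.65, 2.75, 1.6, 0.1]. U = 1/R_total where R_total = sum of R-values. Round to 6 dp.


R_total = 3.65 + 2.75 + 1.6 + 0.1 = 8.10
U = 1/8.10 = 0.123457

0.123457


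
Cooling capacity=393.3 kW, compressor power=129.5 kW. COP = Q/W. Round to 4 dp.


COP = 393.3 / 129.5 = 3.0371

3.0371


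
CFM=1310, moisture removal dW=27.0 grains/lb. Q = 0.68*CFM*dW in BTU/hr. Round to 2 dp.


Q = 0.68 * 1310 * 27.0 = 24051.60 BTU/hr

24051.60 BTU/hr


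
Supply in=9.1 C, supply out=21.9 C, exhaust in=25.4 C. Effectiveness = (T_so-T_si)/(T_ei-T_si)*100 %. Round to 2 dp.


eff = (21.9-9.1)/(25.4-9.1)*100 = 78.53 %

78.53 %


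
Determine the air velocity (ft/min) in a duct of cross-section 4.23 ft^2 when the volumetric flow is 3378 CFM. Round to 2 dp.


V = 3378 / 4.23 = 798.58 ft/min

798.58 ft/min


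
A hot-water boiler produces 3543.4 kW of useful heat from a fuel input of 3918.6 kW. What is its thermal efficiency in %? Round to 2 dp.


eta = (3543.4/3918.6)*100 = 90.43 %

90.43 %


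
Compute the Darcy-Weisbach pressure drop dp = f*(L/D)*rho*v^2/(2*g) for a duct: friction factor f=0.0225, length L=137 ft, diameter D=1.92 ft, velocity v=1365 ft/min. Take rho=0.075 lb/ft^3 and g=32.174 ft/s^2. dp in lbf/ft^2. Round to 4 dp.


v_fps = 1365/60 = 22.75 ft/s
dp = 0.0225*(137/1.92)*0.075*22.75^2/(2*32.174) = 0.9685 lbf/ft^2

0.9685 lbf/ft^2


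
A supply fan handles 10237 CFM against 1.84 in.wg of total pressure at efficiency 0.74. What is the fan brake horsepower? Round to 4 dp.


BHP = 10237 * 1.84 / (6356 * 0.74) = 4.0047 hp

4.0047 hp


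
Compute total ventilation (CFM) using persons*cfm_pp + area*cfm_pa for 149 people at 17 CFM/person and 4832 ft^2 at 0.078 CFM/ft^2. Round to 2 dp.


Total = 149*17 + 4832*0.078 = 2909.90 CFM

2909.90 CFM


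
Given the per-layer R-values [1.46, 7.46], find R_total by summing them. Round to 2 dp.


R_total = 1.46 + 7.46 = 8.92

8.92


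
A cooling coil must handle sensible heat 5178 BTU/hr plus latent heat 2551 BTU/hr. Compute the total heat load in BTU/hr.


Qt = 5178 + 2551 = 7729 BTU/hr

7729 BTU/hr


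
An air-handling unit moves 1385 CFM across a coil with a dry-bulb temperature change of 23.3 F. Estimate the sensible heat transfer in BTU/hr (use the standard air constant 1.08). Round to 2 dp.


Q = 1.08 * 1385 * 23.3 = 34852.14 BTU/hr

34852.14 BTU/hr


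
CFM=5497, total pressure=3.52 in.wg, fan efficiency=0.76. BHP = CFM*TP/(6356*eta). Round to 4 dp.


BHP = 5497 * 3.52 / (6356 * 0.76) = 4.0056 hp

4.0056 hp


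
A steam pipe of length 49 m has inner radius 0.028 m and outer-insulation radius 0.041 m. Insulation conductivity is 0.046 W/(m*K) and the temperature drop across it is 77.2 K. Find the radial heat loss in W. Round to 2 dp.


Q = 2*pi*0.046*49*77.2/ln(0.041/0.028) = 2866.87 W

2866.87 W


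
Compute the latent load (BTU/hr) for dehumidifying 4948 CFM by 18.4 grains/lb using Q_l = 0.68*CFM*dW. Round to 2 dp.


Q = 0.68 * 4948 * 18.4 = 61909.38 BTU/hr

61909.38 BTU/hr


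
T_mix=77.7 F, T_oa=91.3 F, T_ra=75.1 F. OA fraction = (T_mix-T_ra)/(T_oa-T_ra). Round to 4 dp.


frac = (77.7 - 75.1) / (91.3 - 75.1) = 0.1605

0.1605


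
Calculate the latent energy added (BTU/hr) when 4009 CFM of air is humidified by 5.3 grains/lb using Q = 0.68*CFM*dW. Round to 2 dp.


Q = 0.68 * 4009 * 5.3 = 14448.44 BTU/hr

14448.44 BTU/hr


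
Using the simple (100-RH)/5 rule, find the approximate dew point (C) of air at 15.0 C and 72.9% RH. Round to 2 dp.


Td = 15.0 - (100-72.9)/5 = 9.58 C

9.58 C


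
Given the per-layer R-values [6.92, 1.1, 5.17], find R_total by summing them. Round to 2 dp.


R_total = 6.92 + 1.1 + 5.17 = 13.19

13.19


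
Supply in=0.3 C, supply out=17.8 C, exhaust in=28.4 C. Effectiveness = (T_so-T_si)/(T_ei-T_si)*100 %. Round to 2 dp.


eff = (17.8-0.3)/(28.4-0.3)*100 = 62.28 %

62.28 %


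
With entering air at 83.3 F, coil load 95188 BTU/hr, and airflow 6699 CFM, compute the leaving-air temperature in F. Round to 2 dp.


dT = 95188/(1.08*6699) = 13.1567
T_leave = 83.3 - 13.1567 = 70.14 F

70.14 F


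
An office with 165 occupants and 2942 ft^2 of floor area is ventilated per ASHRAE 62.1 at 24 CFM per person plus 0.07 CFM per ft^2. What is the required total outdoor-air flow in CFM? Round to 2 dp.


Total = 165*24 + 2942*0.07 = 4165.94 CFM

4165.94 CFM


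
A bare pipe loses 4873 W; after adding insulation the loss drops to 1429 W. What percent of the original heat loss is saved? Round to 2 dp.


Savings = ((4873-1429)/4873)*100 = 70.68 %

70.68 %


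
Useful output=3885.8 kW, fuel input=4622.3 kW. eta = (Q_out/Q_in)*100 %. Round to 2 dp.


eta = (3885.8/4622.3)*100 = 84.07 %

84.07 %


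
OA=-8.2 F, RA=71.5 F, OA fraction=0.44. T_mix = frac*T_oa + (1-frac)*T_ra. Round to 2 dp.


T_mix = 0.44*(-8.2) + 0.56*71.5 = 36.43 F

36.43 F


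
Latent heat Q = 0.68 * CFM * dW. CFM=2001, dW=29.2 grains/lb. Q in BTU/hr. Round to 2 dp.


Q = 0.68 * 2001 * 29.2 = 39731.86 BTU/hr

39731.86 BTU/hr


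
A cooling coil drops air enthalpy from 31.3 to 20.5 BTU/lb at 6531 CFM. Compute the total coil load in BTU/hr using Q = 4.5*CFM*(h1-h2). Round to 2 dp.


Q = 4.5 * 6531 * (31.3 - 20.5) = 317406.60 BTU/hr

317406.60 BTU/hr


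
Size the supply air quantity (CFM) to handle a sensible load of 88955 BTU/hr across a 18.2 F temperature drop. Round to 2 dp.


CFM = 88955 / (1.08 * 18.2) = 4525.59

4525.59 CFM


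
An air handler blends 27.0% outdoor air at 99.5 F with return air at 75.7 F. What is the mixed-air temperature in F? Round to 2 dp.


T_mix = 75.7 + (27.0/100)*(99.5-75.7) = 82.13 F

82.13 F


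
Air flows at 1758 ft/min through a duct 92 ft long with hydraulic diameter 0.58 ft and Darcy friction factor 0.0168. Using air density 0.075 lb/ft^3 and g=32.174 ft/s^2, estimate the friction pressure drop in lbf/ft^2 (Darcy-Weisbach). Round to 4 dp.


v_fps = 1758/60 = 29.3 ft/s
dp = 0.0168*(92/0.58)*0.075*29.3^2/(2*32.174) = 2.6664 lbf/ft^2

2.6664 lbf/ft^2


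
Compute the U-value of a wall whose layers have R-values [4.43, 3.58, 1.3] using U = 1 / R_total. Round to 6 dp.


R_total = 4.43 + 3.58 + 1.3 = 9.31
U = 1/9.31 = 0.107411

0.107411


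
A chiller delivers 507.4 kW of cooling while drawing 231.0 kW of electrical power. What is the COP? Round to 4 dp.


COP = 507.4 / 231.0 = 2.1965

2.1965


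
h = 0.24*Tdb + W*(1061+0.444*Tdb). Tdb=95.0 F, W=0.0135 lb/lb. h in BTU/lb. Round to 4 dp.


h = 0.24*95.0 + 0.0135*(1061+0.444*95.0) = 37.6929 BTU/lb

37.6929 BTU/lb


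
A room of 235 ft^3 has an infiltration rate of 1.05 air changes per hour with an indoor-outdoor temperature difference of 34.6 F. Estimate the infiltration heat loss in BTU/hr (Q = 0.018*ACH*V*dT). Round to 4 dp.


Q = 0.018 * 1.05 * 235 * 34.6 = 153.6759 BTU/hr

153.6759 BTU/hr


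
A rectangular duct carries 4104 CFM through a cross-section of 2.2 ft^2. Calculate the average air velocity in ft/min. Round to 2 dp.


V = 4104 / 2.2 = 1865.45 ft/min

1865.45 ft/min


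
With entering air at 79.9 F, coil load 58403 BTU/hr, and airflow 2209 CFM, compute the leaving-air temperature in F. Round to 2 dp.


dT = 58403/(1.08*2209) = 24.4802
T_leave = 79.9 - 24.4802 = 55.42 F

55.42 F


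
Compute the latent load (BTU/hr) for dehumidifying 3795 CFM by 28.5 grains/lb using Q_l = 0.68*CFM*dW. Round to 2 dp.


Q = 0.68 * 3795 * 28.5 = 73547.10 BTU/hr

73547.10 BTU/hr


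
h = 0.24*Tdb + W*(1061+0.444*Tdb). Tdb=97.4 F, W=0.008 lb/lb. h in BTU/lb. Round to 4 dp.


h = 0.24*97.4 + 0.008*(1061+0.444*97.4) = 32.2100 BTU/lb

32.2100 BTU/lb


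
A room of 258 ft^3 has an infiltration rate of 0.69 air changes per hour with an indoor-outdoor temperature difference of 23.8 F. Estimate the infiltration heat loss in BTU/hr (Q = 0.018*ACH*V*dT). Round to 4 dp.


Q = 0.018 * 0.69 * 258 * 23.8 = 76.2638 BTU/hr

76.2638 BTU/hr


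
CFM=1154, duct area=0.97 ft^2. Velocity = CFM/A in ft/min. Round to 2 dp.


V = 1154 / 0.97 = 1189.69 ft/min

1189.69 ft/min


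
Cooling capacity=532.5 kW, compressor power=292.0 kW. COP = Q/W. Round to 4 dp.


COP = 532.5 / 292.0 = 1.8236

1.8236


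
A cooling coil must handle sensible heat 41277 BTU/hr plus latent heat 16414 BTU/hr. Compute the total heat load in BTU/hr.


Qt = 41277 + 16414 = 57691 BTU/hr

57691 BTU/hr


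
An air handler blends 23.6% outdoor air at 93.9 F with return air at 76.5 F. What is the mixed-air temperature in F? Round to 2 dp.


T_mix = 76.5 + (23.6/100)*(93.9-76.5) = 80.61 F

80.61 F


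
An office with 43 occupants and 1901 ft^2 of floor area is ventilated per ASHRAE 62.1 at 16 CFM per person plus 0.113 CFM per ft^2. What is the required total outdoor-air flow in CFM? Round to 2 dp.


Total = 43*16 + 1901*0.113 = 902.81 CFM

902.81 CFM


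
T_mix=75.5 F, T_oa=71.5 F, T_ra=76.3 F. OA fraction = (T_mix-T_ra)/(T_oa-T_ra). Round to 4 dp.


frac = (75.5 - 76.3) / (71.5 - 76.3) = 0.1667

0.1667


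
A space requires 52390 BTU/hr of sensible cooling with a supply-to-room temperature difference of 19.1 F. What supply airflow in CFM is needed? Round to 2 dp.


CFM = 52390 / (1.08 * 19.1) = 2539.75

2539.75 CFM


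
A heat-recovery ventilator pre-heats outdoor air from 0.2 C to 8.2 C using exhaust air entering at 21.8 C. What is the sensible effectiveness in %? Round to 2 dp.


eff = (8.2-0.2)/(21.8-0.2)*100 = 37.04 %

37.04 %


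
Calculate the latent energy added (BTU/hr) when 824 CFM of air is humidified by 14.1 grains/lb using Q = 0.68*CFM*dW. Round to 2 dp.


Q = 0.68 * 824 * 14.1 = 7900.51 BTU/hr

7900.51 BTU/hr


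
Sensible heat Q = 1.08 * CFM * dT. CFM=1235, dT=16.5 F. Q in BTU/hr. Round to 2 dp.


Q = 1.08 * 1235 * 16.5 = 22007.70 BTU/hr

22007.70 BTU/hr


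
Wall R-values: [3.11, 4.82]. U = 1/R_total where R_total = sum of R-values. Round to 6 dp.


R_total = 3.11 + 4.82 = 7.93
U = 1/7.93 = 0.126103

0.126103


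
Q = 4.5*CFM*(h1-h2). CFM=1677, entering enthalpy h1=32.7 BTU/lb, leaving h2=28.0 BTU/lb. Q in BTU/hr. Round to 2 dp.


Q = 4.5 * 1677 * (32.7 - 28.0) = 35468.55 BTU/hr

35468.55 BTU/hr


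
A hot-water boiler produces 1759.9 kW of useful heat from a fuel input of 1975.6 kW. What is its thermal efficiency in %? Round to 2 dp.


eta = (1759.9/1975.6)*100 = 89.08 %

89.08 %


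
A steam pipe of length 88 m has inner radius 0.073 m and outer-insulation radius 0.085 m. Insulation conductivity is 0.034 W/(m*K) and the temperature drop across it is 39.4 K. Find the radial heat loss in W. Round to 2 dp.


Q = 2*pi*0.034*88*39.4/ln(0.085/0.073) = 4866.83 W

4866.83 W


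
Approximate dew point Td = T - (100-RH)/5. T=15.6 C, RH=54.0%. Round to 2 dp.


Td = 15.6 - (100-54.0)/5 = 6.40 C

6.40 C


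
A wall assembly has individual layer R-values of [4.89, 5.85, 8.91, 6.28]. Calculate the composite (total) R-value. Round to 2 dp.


R_total = 4.89 + 5.85 + 8.91 + 6.28 = 25.93

25.93


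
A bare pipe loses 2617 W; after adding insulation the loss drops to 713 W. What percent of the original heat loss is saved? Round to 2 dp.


Savings = ((2617-713)/2617)*100 = 72.76 %

72.76 %


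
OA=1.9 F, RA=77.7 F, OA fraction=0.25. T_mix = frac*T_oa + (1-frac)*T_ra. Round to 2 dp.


T_mix = 0.25*1.9 + 0.75*77.7 = 58.75 F

58.75 F


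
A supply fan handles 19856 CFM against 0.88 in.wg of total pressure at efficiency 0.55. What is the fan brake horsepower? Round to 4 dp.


BHP = 19856 * 0.88 / (6356 * 0.55) = 4.9984 hp

4.9984 hp


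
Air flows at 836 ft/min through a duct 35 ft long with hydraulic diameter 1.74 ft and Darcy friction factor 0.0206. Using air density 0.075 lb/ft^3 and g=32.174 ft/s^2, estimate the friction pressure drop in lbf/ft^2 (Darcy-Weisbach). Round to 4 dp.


v_fps = 836/60 = 13.9333 ft/s
dp = 0.0206*(35/1.74)*0.075*13.9333^2/(2*32.174) = 0.0938 lbf/ft^2

0.0938 lbf/ft^2


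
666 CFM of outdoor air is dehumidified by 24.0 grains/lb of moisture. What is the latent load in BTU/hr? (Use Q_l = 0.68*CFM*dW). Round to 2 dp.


Q = 0.68 * 666 * 24.0 = 10869.12 BTU/hr

10869.12 BTU/hr


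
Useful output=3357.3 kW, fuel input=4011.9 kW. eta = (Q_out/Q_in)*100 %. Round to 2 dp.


eta = (3357.3/4011.9)*100 = 83.68 %

83.68 %


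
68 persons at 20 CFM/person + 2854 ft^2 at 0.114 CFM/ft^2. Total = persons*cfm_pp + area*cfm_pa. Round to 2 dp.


Total = 68*20 + 2854*0.114 = 1685.36 CFM

1685.36 CFM


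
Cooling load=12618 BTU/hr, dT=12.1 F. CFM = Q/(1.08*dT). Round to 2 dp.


CFM = 12618 / (1.08 * 12.1) = 965.56

965.56 CFM


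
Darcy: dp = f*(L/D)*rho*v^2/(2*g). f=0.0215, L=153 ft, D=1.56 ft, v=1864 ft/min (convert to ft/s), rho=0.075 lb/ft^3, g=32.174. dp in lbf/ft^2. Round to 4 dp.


v_fps = 1864/60 = 31.0667 ft/s
dp = 0.0215*(153/1.56)*0.075*31.0667^2/(2*32.174) = 2.3720 lbf/ft^2

2.3720 lbf/ft^2


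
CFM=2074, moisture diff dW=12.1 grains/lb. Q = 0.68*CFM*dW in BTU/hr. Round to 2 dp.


Q = 0.68 * 2074 * 12.1 = 17064.87 BTU/hr

17064.87 BTU/hr


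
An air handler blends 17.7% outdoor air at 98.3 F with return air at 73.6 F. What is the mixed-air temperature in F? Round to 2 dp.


T_mix = 73.6 + (17.7/100)*(98.3-73.6) = 77.97 F

77.97 F


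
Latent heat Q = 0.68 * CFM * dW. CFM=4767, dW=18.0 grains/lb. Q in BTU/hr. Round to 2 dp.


Q = 0.68 * 4767 * 18.0 = 58348.08 BTU/hr

58348.08 BTU/hr


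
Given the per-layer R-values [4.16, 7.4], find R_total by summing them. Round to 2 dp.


R_total = 4.16 + 7.4 = 11.56

11.56


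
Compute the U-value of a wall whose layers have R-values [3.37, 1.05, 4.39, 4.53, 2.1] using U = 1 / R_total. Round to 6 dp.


R_total = 3.37 + 1.05 + 4.39 + 4.53 + 2.1 = 15.44
U = 1/15.44 = 0.064767

0.064767


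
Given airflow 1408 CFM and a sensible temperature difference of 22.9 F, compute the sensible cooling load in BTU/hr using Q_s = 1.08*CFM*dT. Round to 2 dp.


Q = 1.08 * 1408 * 22.9 = 34822.66 BTU/hr

34822.66 BTU/hr


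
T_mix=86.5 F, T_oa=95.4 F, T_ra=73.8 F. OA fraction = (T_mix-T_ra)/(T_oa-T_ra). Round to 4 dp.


frac = (86.5 - 73.8) / (95.4 - 73.8) = 0.5880

0.5880


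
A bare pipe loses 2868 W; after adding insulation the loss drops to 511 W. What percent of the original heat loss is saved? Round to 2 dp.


Savings = ((2868-511)/2868)*100 = 82.18 %

82.18 %


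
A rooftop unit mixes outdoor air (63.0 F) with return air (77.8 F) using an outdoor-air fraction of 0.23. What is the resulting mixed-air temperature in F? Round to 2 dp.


T_mix = 0.23*63.0 + 0.77*77.8 = 74.40 F

74.40 F


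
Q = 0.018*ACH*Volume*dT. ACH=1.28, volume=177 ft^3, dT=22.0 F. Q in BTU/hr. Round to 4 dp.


Q = 0.018 * 1.28 * 177 * 22.0 = 89.7178 BTU/hr

89.7178 BTU/hr


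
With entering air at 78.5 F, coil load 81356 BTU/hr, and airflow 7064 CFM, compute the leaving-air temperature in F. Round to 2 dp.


dT = 81356/(1.08*7064) = 10.6639
T_leave = 78.5 - 10.6639 = 67.84 F

67.84 F


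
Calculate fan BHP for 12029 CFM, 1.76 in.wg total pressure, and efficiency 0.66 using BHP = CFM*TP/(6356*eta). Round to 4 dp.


BHP = 12029 * 1.76 / (6356 * 0.66) = 5.0468 hp

5.0468 hp


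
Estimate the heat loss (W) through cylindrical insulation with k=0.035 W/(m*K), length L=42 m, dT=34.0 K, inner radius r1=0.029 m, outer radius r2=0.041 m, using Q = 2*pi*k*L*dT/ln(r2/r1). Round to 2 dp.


Q = 2*pi*0.035*42*34.0/ln(0.041/0.029) = 906.89 W

906.89 W


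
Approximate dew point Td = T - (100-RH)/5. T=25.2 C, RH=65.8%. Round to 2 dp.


Td = 25.2 - (100-65.8)/5 = 18.36 C

18.36 C


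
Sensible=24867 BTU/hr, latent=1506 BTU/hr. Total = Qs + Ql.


Qt = 24867 + 1506 = 26373 BTU/hr

26373 BTU/hr


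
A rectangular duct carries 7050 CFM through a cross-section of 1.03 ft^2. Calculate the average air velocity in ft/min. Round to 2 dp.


V = 7050 / 1.03 = 6844.66 ft/min

6844.66 ft/min


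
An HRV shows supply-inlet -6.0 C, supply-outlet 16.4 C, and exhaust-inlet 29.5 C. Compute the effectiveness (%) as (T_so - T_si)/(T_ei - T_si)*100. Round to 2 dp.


eff = (16.4-(-6.0))/(29.5-(-6.0))*100 = 63.10 %

63.10 %


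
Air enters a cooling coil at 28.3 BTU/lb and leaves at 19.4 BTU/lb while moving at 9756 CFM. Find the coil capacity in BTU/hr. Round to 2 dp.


Q = 4.5 * 9756 * (28.3 - 19.4) = 390727.80 BTU/hr

390727.80 BTU/hr


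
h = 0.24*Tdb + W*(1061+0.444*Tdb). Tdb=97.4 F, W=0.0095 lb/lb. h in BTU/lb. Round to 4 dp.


h = 0.24*97.4 + 0.0095*(1061+0.444*97.4) = 33.8663 BTU/lb

33.8663 BTU/lb


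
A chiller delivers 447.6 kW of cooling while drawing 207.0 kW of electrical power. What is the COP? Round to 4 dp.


COP = 447.6 / 207.0 = 2.1623

2.1623


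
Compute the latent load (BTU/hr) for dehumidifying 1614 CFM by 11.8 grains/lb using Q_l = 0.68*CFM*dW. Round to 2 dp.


Q = 0.68 * 1614 * 11.8 = 12950.74 BTU/hr

12950.74 BTU/hr


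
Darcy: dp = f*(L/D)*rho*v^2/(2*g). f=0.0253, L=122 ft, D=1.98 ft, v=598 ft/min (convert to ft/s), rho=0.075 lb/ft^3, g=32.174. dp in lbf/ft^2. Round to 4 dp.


v_fps = 598/60 = 9.9667 ft/s
dp = 0.0253*(122/1.98)*0.075*9.9667^2/(2*32.174) = 0.1805 lbf/ft^2

0.1805 lbf/ft^2


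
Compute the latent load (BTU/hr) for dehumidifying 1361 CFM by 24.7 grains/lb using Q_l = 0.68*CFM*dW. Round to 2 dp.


Q = 0.68 * 1361 * 24.7 = 22859.36 BTU/hr

22859.36 BTU/hr


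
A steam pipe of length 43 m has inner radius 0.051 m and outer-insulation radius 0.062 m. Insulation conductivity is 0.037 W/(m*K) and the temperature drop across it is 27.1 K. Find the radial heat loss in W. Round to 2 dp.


Q = 2*pi*0.037*43*27.1/ln(0.062/0.051) = 1387.07 W

1387.07 W


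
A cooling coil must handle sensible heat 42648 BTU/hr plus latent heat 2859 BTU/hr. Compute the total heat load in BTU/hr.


Qt = 42648 + 2859 = 45507 BTU/hr

45507 BTU/hr


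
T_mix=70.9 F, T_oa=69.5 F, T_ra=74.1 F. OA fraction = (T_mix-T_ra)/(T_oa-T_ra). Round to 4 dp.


frac = (70.9 - 74.1) / (69.5 - 74.1) = 0.6957

0.6957


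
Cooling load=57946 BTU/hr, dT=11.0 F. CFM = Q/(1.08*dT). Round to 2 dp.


CFM = 57946 / (1.08 * 11.0) = 4877.61

4877.61 CFM


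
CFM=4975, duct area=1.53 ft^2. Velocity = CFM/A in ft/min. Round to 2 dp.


V = 4975 / 1.53 = 3251.63 ft/min

3251.63 ft/min


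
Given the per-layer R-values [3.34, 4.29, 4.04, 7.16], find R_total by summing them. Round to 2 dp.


R_total = 3.34 + 4.29 + 4.04 + 7.16 = 18.83

18.83


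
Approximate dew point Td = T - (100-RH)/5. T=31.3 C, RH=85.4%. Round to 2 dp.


Td = 31.3 - (100-85.4)/5 = 28.38 C

28.38 C


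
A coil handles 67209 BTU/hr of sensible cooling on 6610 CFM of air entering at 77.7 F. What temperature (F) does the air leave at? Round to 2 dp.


dT = 67209/(1.08*6610) = 9.4146
T_leave = 77.7 - 9.4146 = 68.29 F

68.29 F


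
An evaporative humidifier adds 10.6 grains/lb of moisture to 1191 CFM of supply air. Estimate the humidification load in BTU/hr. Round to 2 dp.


Q = 0.68 * 1191 * 10.6 = 8584.73 BTU/hr

8584.73 BTU/hr


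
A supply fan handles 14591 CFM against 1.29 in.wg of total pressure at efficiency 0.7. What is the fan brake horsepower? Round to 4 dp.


BHP = 14591 * 1.29 / (6356 * 0.7) = 4.2305 hp

4.2305 hp


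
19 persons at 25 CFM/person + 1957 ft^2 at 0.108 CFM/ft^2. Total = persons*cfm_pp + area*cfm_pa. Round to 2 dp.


Total = 19*25 + 1957*0.108 = 686.36 CFM

686.36 CFM


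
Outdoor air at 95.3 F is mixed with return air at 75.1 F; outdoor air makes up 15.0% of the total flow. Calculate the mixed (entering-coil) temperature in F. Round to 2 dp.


T_mix = 75.1 + (15.0/100)*(95.3-75.1) = 78.13 F

78.13 F


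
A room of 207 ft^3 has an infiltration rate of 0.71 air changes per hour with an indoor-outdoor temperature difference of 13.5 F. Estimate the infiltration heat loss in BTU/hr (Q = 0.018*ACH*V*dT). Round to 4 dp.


Q = 0.018 * 0.71 * 207 * 13.5 = 35.7137 BTU/hr

35.7137 BTU/hr


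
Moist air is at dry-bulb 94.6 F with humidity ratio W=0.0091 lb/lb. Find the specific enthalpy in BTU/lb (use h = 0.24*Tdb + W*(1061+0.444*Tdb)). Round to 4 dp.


h = 0.24*94.6 + 0.0091*(1061+0.444*94.6) = 32.7413 BTU/lb

32.7413 BTU/lb


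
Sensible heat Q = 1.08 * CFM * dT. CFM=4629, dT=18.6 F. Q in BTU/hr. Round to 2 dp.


Q = 1.08 * 4629 * 18.6 = 92987.35 BTU/hr

92987.35 BTU/hr


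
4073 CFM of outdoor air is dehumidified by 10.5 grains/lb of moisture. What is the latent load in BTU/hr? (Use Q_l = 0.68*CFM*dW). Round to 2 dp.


Q = 0.68 * 4073 * 10.5 = 29081.22 BTU/hr

29081.22 BTU/hr


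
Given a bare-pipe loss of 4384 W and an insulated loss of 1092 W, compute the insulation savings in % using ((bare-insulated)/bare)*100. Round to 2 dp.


Savings = ((4384-1092)/4384)*100 = 75.09 %

75.09 %


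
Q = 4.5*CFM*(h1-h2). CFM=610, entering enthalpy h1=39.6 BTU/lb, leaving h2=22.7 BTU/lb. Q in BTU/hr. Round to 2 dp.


Q = 4.5 * 610 * (39.6 - 22.7) = 46390.50 BTU/hr

46390.50 BTU/hr


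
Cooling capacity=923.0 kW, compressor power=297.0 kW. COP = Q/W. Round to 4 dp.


COP = 923.0 / 297.0 = 3.1077

3.1077


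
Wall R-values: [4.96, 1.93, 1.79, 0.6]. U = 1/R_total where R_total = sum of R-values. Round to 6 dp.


R_total = 4.96 + 1.93 + 1.79 + 0.6 = 9.28
U = 1/9.28 = 0.107759

0.107759


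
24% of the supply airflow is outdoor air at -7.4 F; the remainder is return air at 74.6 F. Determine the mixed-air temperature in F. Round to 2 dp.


T_mix = 0.24*(-7.4) + 0.76*74.6 = 54.92 F

54.92 F


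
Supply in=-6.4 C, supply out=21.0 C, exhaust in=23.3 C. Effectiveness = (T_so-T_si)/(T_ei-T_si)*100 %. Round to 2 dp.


eff = (21.0-(-6.4))/(23.3-(-6.4))*100 = 92.26 %

92.26 %


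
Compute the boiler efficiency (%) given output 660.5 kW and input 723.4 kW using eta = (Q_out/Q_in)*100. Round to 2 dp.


eta = (660.5/723.4)*100 = 91.30 %

91.30 %


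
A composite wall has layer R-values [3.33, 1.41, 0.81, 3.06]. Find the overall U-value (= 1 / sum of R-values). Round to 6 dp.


R_total = 3.33 + 1.41 + 0.81 + 3.06 = 8.61
U = 1/8.61 = 0.116144

0.116144


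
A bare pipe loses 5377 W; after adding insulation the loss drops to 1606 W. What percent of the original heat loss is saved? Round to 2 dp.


Savings = ((5377-1606)/5377)*100 = 70.13 %

70.13 %


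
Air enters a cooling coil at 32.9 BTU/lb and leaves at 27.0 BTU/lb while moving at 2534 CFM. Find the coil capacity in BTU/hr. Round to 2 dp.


Q = 4.5 * 2534 * (32.9 - 27.0) = 67277.70 BTU/hr

67277.70 BTU/hr


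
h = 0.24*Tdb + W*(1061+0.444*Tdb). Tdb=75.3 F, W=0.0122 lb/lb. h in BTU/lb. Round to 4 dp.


h = 0.24*75.3 + 0.0122*(1061+0.444*75.3) = 31.4241 BTU/lb

31.4241 BTU/lb


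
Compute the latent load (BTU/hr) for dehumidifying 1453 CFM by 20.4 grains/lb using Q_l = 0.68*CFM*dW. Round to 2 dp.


Q = 0.68 * 1453 * 20.4 = 20156.02 BTU/hr

20156.02 BTU/hr


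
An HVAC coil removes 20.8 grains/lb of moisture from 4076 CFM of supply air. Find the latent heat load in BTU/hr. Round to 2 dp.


Q = 0.68 * 4076 * 20.8 = 57650.94 BTU/hr

57650.94 BTU/hr


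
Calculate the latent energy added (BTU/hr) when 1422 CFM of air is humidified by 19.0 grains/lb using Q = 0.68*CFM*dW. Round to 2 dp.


Q = 0.68 * 1422 * 19.0 = 18372.24 BTU/hr

18372.24 BTU/hr


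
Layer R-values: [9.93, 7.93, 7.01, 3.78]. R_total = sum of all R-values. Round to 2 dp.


R_total = 9.93 + 7.93 + 7.01 + 3.78 = 28.65

28.65


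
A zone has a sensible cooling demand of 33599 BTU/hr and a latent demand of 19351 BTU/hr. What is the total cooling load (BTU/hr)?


Qt = 33599 + 19351 = 52950 BTU/hr

52950 BTU/hr


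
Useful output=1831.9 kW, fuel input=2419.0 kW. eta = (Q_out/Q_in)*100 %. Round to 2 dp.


eta = (1831.9/2419.0)*100 = 75.73 %

75.73 %


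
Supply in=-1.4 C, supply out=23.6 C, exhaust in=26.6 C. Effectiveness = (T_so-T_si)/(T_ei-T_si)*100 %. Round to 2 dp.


eff = (23.6-(-1.4))/(26.6-(-1.4))*100 = 89.29 %

89.29 %


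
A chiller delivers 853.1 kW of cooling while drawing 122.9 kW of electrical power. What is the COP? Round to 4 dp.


COP = 853.1 / 122.9 = 6.9414

6.9414


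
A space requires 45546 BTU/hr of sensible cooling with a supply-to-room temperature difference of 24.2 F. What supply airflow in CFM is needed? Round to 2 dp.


CFM = 45546 / (1.08 * 24.2) = 1742.65

1742.65 CFM


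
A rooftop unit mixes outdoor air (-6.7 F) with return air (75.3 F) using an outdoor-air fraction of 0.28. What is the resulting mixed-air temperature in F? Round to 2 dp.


T_mix = 0.28*(-6.7) + 0.72*75.3 = 52.34 F

52.34 F


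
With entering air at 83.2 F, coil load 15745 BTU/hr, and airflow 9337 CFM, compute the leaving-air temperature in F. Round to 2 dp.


dT = 15745/(1.08*9337) = 1.5614
T_leave = 83.2 - 1.5614 = 81.64 F

81.64 F


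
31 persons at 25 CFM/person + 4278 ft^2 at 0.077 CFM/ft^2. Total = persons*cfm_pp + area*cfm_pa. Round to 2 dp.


Total = 31*25 + 4278*0.077 = 1104.41 CFM

1104.41 CFM


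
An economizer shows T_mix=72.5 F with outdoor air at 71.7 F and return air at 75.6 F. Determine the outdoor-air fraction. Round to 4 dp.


frac = (72.5 - 75.6) / (71.7 - 75.6) = 0.7949

0.7949


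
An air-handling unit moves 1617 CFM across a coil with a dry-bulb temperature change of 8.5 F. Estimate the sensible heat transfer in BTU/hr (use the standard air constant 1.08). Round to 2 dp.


Q = 1.08 * 1617 * 8.5 = 14844.06 BTU/hr

14844.06 BTU/hr


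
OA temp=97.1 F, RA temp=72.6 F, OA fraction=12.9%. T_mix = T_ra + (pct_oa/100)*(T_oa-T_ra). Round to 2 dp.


T_mix = 72.6 + (12.9/100)*(97.1-72.6) = 75.76 F

75.76 F


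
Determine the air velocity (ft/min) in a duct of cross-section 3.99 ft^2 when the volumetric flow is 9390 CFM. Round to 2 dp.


V = 9390 / 3.99 = 2353.38 ft/min

2353.38 ft/min


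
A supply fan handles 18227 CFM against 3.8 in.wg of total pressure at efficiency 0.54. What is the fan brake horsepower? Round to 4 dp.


BHP = 18227 * 3.8 / (6356 * 0.54) = 20.1800 hp

20.1800 hp


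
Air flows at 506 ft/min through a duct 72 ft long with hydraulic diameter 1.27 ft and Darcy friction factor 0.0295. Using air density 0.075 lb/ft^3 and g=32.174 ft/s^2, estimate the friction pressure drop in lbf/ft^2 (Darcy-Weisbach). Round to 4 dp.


v_fps = 506/60 = 8.4333 ft/s
dp = 0.0295*(72/1.27)*0.075*8.4333^2/(2*32.174) = 0.1386 lbf/ft^2

0.1386 lbf/ft^2


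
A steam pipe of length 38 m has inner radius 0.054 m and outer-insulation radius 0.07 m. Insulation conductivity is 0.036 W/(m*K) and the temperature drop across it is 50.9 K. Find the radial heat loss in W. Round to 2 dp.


Q = 2*pi*0.036*38*50.9/ln(0.07/0.054) = 1685.88 W

1685.88 W


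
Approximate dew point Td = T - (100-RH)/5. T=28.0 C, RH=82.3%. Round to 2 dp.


Td = 28.0 - (100-82.3)/5 = 24.46 C

24.46 C


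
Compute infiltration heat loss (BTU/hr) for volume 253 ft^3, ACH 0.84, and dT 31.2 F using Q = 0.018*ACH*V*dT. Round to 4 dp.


Q = 0.018 * 0.84 * 253 * 31.2 = 119.3512 BTU/hr

119.3512 BTU/hr


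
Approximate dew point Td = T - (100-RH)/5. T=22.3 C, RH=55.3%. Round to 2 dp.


Td = 22.3 - (100-55.3)/5 = 13.36 C

13.36 C


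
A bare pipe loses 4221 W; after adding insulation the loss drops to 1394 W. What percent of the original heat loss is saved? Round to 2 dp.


Savings = ((4221-1394)/4221)*100 = 66.97 %

66.97 %


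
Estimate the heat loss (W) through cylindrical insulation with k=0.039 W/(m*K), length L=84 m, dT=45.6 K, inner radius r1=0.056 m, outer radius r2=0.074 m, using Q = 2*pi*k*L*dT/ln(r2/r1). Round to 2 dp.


Q = 2*pi*0.039*84*45.6/ln(0.074/0.056) = 3367.68 W

3367.68 W


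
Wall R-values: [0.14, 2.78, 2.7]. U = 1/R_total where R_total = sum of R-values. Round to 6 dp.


R_total = 0.14 + 2.78 + 2.7 = 5.62
U = 1/5.62 = 0.177936

0.177936


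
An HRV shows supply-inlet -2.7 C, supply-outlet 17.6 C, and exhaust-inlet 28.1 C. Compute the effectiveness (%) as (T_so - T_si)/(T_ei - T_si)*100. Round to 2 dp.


eff = (17.6-(-2.7))/(28.1-(-2.7))*100 = 65.91 %

65.91 %


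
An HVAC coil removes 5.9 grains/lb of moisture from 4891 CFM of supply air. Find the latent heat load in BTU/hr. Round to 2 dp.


Q = 0.68 * 4891 * 5.9 = 19622.69 BTU/hr

19622.69 BTU/hr


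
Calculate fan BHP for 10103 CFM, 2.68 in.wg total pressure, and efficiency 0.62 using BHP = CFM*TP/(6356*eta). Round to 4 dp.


BHP = 10103 * 2.68 / (6356 * 0.62) = 6.8708 hp

6.8708 hp


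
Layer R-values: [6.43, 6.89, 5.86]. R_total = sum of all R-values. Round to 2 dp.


R_total = 6.43 + 6.89 + 5.86 = 19.18

19.18


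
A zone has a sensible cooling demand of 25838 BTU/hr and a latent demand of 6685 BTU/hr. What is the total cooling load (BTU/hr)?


Qt = 25838 + 6685 = 32523 BTU/hr

32523 BTU/hr


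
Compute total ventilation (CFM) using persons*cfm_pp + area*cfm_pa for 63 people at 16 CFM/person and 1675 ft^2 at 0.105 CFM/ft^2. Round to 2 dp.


Total = 63*16 + 1675*0.105 = 1183.88 CFM

1183.88 CFM


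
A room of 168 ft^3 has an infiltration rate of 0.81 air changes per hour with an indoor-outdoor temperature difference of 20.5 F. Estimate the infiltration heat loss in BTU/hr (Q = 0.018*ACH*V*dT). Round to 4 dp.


Q = 0.018 * 0.81 * 168 * 20.5 = 50.2135 BTU/hr

50.2135 BTU/hr


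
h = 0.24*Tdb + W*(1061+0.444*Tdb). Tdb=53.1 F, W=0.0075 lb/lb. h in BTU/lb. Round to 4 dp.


h = 0.24*53.1 + 0.0075*(1061+0.444*53.1) = 20.8783 BTU/lb

20.8783 BTU/lb


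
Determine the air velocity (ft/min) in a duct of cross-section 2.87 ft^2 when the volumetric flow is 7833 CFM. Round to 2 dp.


V = 7833 / 2.87 = 2729.27 ft/min

2729.27 ft/min


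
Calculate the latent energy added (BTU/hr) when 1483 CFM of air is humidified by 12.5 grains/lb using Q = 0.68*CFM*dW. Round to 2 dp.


Q = 0.68 * 1483 * 12.5 = 12605.50 BTU/hr

12605.50 BTU/hr


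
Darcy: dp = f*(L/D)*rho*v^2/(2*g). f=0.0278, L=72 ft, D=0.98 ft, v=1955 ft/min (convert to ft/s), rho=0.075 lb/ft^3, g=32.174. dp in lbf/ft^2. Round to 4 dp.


v_fps = 1955/60 = 32.5833 ft/s
dp = 0.0278*(72/0.98)*0.075*32.5833^2/(2*32.174) = 2.5274 lbf/ft^2

2.5274 lbf/ft^2


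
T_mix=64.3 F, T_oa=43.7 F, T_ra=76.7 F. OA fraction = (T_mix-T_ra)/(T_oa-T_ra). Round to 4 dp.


frac = (64.3 - 76.7) / (43.7 - 76.7) = 0.3758

0.3758


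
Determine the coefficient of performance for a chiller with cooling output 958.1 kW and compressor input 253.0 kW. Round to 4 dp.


COP = 958.1 / 253.0 = 3.7870

3.7870


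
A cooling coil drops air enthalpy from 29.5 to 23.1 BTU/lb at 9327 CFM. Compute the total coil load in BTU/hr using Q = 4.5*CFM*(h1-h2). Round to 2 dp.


Q = 4.5 * 9327 * (29.5 - 23.1) = 268617.60 BTU/hr

268617.60 BTU/hr


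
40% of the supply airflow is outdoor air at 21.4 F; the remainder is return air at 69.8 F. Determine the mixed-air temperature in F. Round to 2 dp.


T_mix = 0.4*21.4 + 0.6*69.8 = 50.44 F

50.44 F


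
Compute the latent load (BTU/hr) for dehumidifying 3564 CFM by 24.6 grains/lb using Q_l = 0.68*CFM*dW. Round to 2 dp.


Q = 0.68 * 3564 * 24.6 = 59618.59 BTU/hr

59618.59 BTU/hr


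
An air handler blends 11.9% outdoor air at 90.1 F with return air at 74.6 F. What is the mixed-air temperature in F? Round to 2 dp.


T_mix = 74.6 + (11.9/100)*(90.1-74.6) = 76.44 F

76.44 F


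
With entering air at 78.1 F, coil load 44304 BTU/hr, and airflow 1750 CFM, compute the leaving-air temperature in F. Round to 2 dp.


dT = 44304/(1.08*1750) = 23.4413
T_leave = 78.1 - 23.4413 = 54.66 F

54.66 F


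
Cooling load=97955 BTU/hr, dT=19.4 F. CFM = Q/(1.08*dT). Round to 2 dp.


CFM = 97955 / (1.08 * 19.4) = 4675.21

4675.21 CFM


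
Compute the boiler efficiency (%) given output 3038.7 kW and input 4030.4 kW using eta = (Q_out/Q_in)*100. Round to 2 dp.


eta = (3038.7/4030.4)*100 = 75.39 %

75.39 %


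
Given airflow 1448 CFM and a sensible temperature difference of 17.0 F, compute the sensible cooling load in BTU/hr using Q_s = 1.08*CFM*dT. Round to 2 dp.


Q = 1.08 * 1448 * 17.0 = 26585.28 BTU/hr

26585.28 BTU/hr


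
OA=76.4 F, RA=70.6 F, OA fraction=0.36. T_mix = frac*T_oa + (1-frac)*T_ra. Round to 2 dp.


T_mix = 0.36*76.4 + 0.64*70.6 = 72.69 F

72.69 F


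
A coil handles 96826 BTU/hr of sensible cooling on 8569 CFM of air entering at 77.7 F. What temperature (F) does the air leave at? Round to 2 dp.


dT = 96826/(1.08*8569) = 10.4626
T_leave = 77.7 - 10.4626 = 67.24 F

67.24 F


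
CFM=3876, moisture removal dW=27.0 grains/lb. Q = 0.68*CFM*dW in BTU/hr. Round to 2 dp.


Q = 0.68 * 3876 * 27.0 = 71163.36 BTU/hr

71163.36 BTU/hr


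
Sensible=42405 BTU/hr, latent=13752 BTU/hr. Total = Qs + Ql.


Qt = 42405 + 13752 = 56157 BTU/hr

56157 BTU/hr


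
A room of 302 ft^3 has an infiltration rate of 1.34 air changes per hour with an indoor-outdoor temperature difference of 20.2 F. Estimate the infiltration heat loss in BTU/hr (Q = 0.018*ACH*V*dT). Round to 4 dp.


Q = 0.018 * 1.34 * 302 * 20.2 = 147.1416 BTU/hr

147.1416 BTU/hr
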